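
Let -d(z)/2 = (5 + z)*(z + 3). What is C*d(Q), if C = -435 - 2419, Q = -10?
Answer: 199780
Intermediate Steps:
d(z) = -2*(3 + z)*(5 + z) (d(z) = -2*(5 + z)*(z + 3) = -2*(5 + z)*(3 + z) = -2*(3 + z)*(5 + z))
C = -2854
C*d(Q) = -2854*(-30 - 16*(-10) - 2*(-10)²) = -2854*(-30 + 160 - 2*100) = -2854*(-30 + 160 - 200) = -2854*(-70) = 199780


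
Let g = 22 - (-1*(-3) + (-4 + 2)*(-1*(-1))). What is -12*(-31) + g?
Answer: 393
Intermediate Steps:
g = 21 (g = 22 - (3 - 2*1) = 22 - (3 - 2) = 22 - 1*1 = 22 - 1 = 21)
-12*(-31) + g = -12*(-31) + 21 = 372 + 21 = 393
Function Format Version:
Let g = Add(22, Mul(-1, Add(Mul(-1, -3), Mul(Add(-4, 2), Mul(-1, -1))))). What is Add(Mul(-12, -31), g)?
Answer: 393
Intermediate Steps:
g = 21 (g = Add(22, Mul(-1, Add(3, Mul(-2, 1)))) = Add(22, Mul(-1, Add(3, -2))) = Add(22, Mul(-1, 1)) = Add(22, -1) = 21)
Add(Mul(-12, -31), g) = Add(Mul(-12, -31), 21) = Add(372, 21) = 393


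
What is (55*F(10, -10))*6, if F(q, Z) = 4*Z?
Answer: -13200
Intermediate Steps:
(55*F(10, -10))*6 = (55*(4*(-10)))*6 = (55*(-40))*6 = -2200*6 = -13200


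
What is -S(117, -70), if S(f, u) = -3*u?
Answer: -210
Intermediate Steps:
-S(117, -70) = -(-3)*(-70) = -1*210 = -210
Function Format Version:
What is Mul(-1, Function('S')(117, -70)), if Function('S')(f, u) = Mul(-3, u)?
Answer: -210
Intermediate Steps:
Mul(-1, Function('S')(117, -70)) = Mul(-1, Mul(-3, -70)) = Mul(-1, 210) = -210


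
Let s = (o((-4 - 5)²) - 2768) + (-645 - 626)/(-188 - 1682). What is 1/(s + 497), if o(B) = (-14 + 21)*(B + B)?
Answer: -1870/2124919 ≈ -0.00088003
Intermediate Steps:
o(B) = 14*B (o(B) = 7*(2*B) = 14*B)
s = -3054309/1870 (s = (14*(-4 - 5)² - 2768) + (-645 - 626)/(-188 - 1682) = (14*(-9)² - 2768) - 1271/(-1870) = (14*81 - 2768) - 1271*(-1/1870) = (1134 - 2768) + 1271/1870 = -1634 + 1271/1870 = -3054309/1870 ≈ -1633.3)
1/(s + 497) = 1/(-3054309/1870 + 497) = 1/(-2124919/1870) = -1870/2124919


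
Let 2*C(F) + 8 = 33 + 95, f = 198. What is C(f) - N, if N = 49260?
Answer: -49200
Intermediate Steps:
C(F) = 60 (C(F) = -4 + (33 + 95)/2 = -4 + (1/2)*128 = -4 + 64 = 60)
C(f) - N = 60 - 1*49260 = 60 - 49260 = -49200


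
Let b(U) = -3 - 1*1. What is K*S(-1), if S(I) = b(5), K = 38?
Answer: -152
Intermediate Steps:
b(U) = -4 (b(U) = -3 - 1 = -4)
S(I) = -4
K*S(-1) = 38*(-4) = -152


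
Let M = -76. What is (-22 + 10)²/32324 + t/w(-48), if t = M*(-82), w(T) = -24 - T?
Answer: 6295207/24243 ≈ 259.67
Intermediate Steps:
t = 6232 (t = -76*(-82) = 6232)
(-22 + 10)²/32324 + t/w(-48) = (-22 + 10)²/32324 + 6232/(-24 - 1*(-48)) = (-12)²*(1/32324) + 6232/(-24 + 48) = 144*(1/32324) + 6232/24 = 36/8081 + 6232*(1/24) = 36/8081 + 779/3 = 6295207/24243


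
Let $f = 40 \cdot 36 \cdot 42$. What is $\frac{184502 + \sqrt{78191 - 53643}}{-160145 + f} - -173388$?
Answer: $\frac{17280530518}{99665} - \frac{38 \sqrt{17}}{99665} \approx 1.7339 \cdot 10^{5}$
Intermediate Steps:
$f = 60480$ ($f = 1440 \cdot 42 = 60480$)
$\frac{184502 + \sqrt{78191 - 53643}}{-160145 + f} - -173388 = \frac{184502 + \sqrt{78191 - 53643}}{-160145 + 60480} - -173388 = \frac{184502 + \sqrt{24548}}{-99665} + 173388 = \left(184502 + 38 \sqrt{17}\right) \left(- \frac{1}{99665}\right) + 173388 = \left(- \frac{184502}{99665} - \frac{38 \sqrt{17}}{99665}\right) + 173388 = \frac{17280530518}{99665} - \frac{38 \sqrt{17}}{99665}$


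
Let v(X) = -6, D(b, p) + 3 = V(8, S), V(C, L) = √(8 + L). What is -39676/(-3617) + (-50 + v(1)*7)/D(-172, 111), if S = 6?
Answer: -799912/18085 - 92*√14/5 ≈ -113.08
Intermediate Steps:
D(b, p) = -3 + √14 (D(b, p) = -3 + √(8 + 6) = -3 + √14)
-39676/(-3617) + (-50 + v(1)*7)/D(-172, 111) = -39676/(-3617) + (-50 - 6*7)/(-3 + √14) = -39676*(-1/3617) + (-50 - 42)/(-3 + √14) = 39676/3617 - 92/(-3 + √14)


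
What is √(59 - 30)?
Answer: √29 ≈ 5.3852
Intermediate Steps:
√(59 - 30) = √29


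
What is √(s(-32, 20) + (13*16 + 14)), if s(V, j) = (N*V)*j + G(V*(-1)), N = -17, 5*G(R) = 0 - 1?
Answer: √277545/5 ≈ 105.37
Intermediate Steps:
G(R) = -⅕ (G(R) = (0 - 1)/5 = (⅕)*(-1) = -⅕)
s(V, j) = -⅕ - 17*V*j (s(V, j) = (-17*V)*j - ⅕ = -17*V*j - ⅕ = -⅕ - 17*V*j)
√(s(-32, 20) + (13*16 + 14)) = √((-⅕ - 17*(-32)*20) + (13*16 + 14)) = √((-⅕ + 10880) + (208 + 14)) = √(54399/5 + 222) = √(55509/5) = √277545/5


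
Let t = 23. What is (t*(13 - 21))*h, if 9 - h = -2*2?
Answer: -2392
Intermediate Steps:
h = 13 (h = 9 - (-2)*2 = 9 - 1*(-4) = 9 + 4 = 13)
(t*(13 - 21))*h = (23*(13 - 21))*13 = (23*(-8))*13 = -184*13 = -2392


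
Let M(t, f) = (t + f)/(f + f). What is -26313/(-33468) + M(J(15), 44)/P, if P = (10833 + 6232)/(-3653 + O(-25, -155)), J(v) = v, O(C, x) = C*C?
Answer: 1397318051/2094148540 ≈ 0.66725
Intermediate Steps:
O(C, x) = C²
P = -17065/3028 (P = (10833 + 6232)/(-3653 + (-25)²) = 17065/(-3653 + 625) = 17065/(-3028) = 17065*(-1/3028) = -17065/3028 ≈ -5.6357)
M(t, f) = (f + t)/(2*f) (M(t, f) = (f + t)/((2*f)) = (f + t)*(1/(2*f)) = (f + t)/(2*f))
-26313/(-33468) + M(J(15), 44)/P = -26313/(-33468) + ((½)*(44 + 15)/44)/(-17065/3028) = -26313*(-1/33468) + ((½)*(1/44)*59)*(-3028/17065) = 8771/11156 + (59/88)*(-3028/17065) = 8771/11156 - 44663/375430 = 1397318051/2094148540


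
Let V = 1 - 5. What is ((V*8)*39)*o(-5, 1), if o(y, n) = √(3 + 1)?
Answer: -2496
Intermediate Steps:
V = -4
o(y, n) = 2 (o(y, n) = √4 = 2)
((V*8)*39)*o(-5, 1) = (-4*8*39)*2 = -32*39*2 = -1248*2 = -2496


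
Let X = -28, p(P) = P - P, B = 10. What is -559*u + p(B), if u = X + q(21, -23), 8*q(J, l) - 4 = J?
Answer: 111241/8 ≈ 13905.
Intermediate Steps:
p(P) = 0
q(J, l) = 1/2 + J/8
u = -199/8 (u = -28 + (1/2 + (1/8)*21) = -28 + (1/2 + 21/8) = -28 + 25/8 = -199/8 ≈ -24.875)
-559*u + p(B) = -559*(-199/8) + 0 = 111241/8 + 0 = 111241/8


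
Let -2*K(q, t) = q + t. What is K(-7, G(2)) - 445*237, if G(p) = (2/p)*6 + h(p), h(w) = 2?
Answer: -210931/2 ≈ -1.0547e+5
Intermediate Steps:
G(p) = 2 + 12/p (G(p) = (2/p)*6 + 2 = 12/p + 2 = 2 + 12/p)
K(q, t) = -q/2 - t/2 (K(q, t) = -(q + t)/2 = -q/2 - t/2)
K(-7, G(2)) - 445*237 = (-1/2*(-7) - (2 + 12/2)/2) - 445*237 = (7/2 - (2 + 12*(1/2))/2) - 105465 = (7/2 - (2 + 6)/2) - 105465 = (7/2 - 1/2*8) - 105465 = (7/2 - 4) - 105465 = -1/2 - 105465 = -210931/2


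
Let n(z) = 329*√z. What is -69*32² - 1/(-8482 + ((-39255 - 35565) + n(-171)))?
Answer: -491605541430938/6957732415 + 987*I*√19/6957732415 ≈ -70656.0 + 6.1834e-7*I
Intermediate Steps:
-69*32² - 1/(-8482 + ((-39255 - 35565) + n(-171))) = -69*32² - 1/(-8482 + ((-39255 - 35565) + 329*√(-171))) = -69*1024 - 1/(-8482 + (-74820 + 329*(3*I*√19))) = -70656 - 1/(-8482 + (-74820 + 987*I*√19)) = -70656 - 1/(-83302 + 987*I*√19)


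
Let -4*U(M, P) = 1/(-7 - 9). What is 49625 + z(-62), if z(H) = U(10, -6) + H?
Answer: 3172033/64 ≈ 49563.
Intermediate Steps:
U(M, P) = 1/64 (U(M, P) = -1/(4*(-7 - 9)) = -¼/(-16) = -¼*(-1/16) = 1/64)
z(H) = 1/64 + H
49625 + z(-62) = 49625 + (1/64 - 62) = 49625 - 3967/64 = 3172033/64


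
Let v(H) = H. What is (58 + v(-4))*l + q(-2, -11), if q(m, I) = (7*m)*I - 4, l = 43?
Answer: 2472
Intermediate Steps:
q(m, I) = -4 + 7*I*m (q(m, I) = 7*I*m - 4 = -4 + 7*I*m)
(58 + v(-4))*l + q(-2, -11) = (58 - 4)*43 + (-4 + 7*(-11)*(-2)) = 54*43 + (-4 + 154) = 2322 + 150 = 2472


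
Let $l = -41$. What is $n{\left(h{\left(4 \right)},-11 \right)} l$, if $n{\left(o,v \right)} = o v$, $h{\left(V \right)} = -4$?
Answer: $-1804$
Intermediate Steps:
$n{\left(h{\left(4 \right)},-11 \right)} l = \left(-4\right) \left(-11\right) \left(-41\right) = 44 \left(-41\right) = -1804$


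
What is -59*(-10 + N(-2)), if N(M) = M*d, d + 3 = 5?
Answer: 826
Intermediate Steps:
d = 2 (d = -3 + 5 = 2)
N(M) = 2*M (N(M) = M*2 = 2*M)
-59*(-10 + N(-2)) = -59*(-10 + 2*(-2)) = -59*(-10 - 4) = -59*(-14) = 826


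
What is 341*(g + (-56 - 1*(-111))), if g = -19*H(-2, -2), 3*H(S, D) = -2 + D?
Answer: 82181/3 ≈ 27394.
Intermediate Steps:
H(S, D) = -⅔ + D/3 (H(S, D) = (-2 + D)/3 = -⅔ + D/3)
g = 76/3 (g = -19*(-⅔ + (⅓)*(-2)) = -19*(-⅔ - ⅔) = -19*(-4/3) = 76/3 ≈ 25.333)
341*(g + (-56 - 1*(-111))) = 341*(76/3 + (-56 - 1*(-111))) = 341*(76/3 + (-56 + 111)) = 341*(76/3 + 55) = 341*(241/3) = 82181/3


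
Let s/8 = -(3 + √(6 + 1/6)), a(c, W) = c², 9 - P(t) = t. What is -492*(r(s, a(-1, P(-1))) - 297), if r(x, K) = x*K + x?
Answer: 169740 + 1312*√222 ≈ 1.8929e+5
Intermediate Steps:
P(t) = 9 - t
s = -24 - 4*√222/3 (s = 8*(-(3 + √(6 + 1/6))) = 8*(-(3 + √(6 + ⅙))) = 8*(-(3 + √(37/6))) = 8*(-(3 + √222/6)) = 8*(-3 - √222/6) = -24 - 4*√222/3 ≈ -43.866)
r(x, K) = x + K*x (r(x, K) = K*x + x = x + K*x)
-492*(r(s, a(-1, P(-1))) - 297) = -492*((-24 - 4*√222/3)*(1 + (-1)²) - 297) = -492*((-24 - 4*√222/3)*(1 + 1) - 297) = -492*((-24 - 4*√222/3)*2 - 297) = -492*((-48 - 8*√222/3) - 297) = -492*(-345 - 8*√222/3) = 169740 + 1312*√222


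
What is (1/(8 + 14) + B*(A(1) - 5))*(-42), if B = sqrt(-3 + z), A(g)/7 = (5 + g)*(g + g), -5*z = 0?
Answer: -21/11 - 3318*I*sqrt(3) ≈ -1.9091 - 5746.9*I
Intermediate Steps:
z = 0 (z = -1/5*0 = 0)
A(g) = 14*g*(5 + g) (A(g) = 7*((5 + g)*(g + g)) = 7*((5 + g)*(2*g)) = 7*(2*g*(5 + g)) = 14*g*(5 + g))
B = I*sqrt(3) (B = sqrt(-3 + 0) = sqrt(-3) = I*sqrt(3) ≈ 1.732*I)
(1/(8 + 14) + B*(A(1) - 5))*(-42) = (1/(8 + 14) + (I*sqrt(3))*(14*1*(5 + 1) - 5))*(-42) = (1/22 + (I*sqrt(3))*(14*1*6 - 5))*(-42) = (1/22 + (I*sqrt(3))*(84 - 5))*(-42) = (1/22 + (I*sqrt(3))*79)*(-42) = (1/22 + 79*I*sqrt(3))*(-42) = -21/11 - 3318*I*sqrt(3)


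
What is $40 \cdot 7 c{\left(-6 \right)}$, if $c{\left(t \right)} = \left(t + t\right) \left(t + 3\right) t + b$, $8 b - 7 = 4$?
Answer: $-60095$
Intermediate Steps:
$b = \frac{11}{8}$ ($b = \frac{7}{8} + \frac{1}{8} \cdot 4 = \frac{7}{8} + \frac{1}{2} = \frac{11}{8} \approx 1.375$)
$c{\left(t \right)} = \frac{11}{8} + 2 t^{2} \left(3 + t\right)$ ($c{\left(t \right)} = \left(t + t\right) \left(t + 3\right) t + \frac{11}{8} = 2 t \left(3 + t\right) t + \frac{11}{8} = 2 t^{2} \left(3 + t\right) + \frac{11}{8} = \frac{11}{8} + 2 t^{2} \left(3 + t\right)$)
$40 \cdot 7 c{\left(-6 \right)} = 40 \cdot 7 \left(\frac{11}{8} + 2 \left(-6\right)^{3} + 6 \left(-6\right)^{2}\right) = 280 \left(\frac{11}{8} + 2 \left(-216\right) + 6 \cdot 36\right) = 280 \left(\frac{11}{8} - 432 + 216\right) = 280 \left(- \frac{1717}{8}\right) = -60095$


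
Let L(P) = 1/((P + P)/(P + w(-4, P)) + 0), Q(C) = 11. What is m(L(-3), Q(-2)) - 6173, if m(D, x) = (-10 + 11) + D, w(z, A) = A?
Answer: -6171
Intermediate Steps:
L(P) = 1 (L(P) = 1/((P + P)/(P + P) + 0) = 1/((2*P)/((2*P)) + 0) = 1/((2*P)*(1/(2*P)) + 0) = 1/(1 + 0) = 1/1 = 1)
m(D, x) = 1 + D
m(L(-3), Q(-2)) - 6173 = (1 + 1) - 6173 = 2 - 6173 = -6171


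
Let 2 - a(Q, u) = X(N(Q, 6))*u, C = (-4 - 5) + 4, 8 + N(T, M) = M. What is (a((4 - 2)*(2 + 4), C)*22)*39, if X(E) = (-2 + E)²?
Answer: 70356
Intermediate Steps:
N(T, M) = -8 + M
C = -5 (C = -9 + 4 = -5)
a(Q, u) = 2 - 16*u (a(Q, u) = 2 - (-2 + (-8 + 6))²*u = 2 - (-2 - 2)²*u = 2 - (-4)²*u = 2 - 16*u)
(a((4 - 2)*(2 + 4), C)*22)*39 = ((2 - 16*(-5))*22)*39 = ((2 + 80)*22)*39 = (82*22)*39 = 1804*39 = 70356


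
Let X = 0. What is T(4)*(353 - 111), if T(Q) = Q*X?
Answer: 0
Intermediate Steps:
T(Q) = 0 (T(Q) = Q*0 = 0)
T(4)*(353 - 111) = 0*(353 - 111) = 0*242 = 0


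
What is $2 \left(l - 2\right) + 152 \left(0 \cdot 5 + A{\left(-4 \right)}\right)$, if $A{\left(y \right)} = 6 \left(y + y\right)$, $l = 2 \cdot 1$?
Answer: $-7296$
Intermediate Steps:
$l = 2$
$A{\left(y \right)} = 12 y$ ($A{\left(y \right)} = 6 \cdot 2 y = 12 y$)
$2 \left(l - 2\right) + 152 \left(0 \cdot 5 + A{\left(-4 \right)}\right) = 2 \left(2 - 2\right) + 152 \left(0 \cdot 5 + 12 \left(-4\right)\right) = 2 \cdot 0 + 152 \left(0 - 48\right) = 0 + 152 \left(-48\right) = 0 - 7296 = -7296$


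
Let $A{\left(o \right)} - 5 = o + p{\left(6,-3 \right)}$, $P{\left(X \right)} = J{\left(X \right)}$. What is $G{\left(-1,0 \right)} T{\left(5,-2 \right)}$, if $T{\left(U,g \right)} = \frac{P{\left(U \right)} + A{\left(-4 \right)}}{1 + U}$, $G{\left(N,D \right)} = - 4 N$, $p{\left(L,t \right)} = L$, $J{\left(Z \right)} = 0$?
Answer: $\frac{14}{3} \approx 4.6667$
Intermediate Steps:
$P{\left(X \right)} = 0$
$A{\left(o \right)} = 11 + o$ ($A{\left(o \right)} = 5 + \left(o + 6\right) = 5 + \left(6 + o\right) = 11 + o$)
$T{\left(U,g \right)} = \frac{7}{1 + U}$ ($T{\left(U,g \right)} = \frac{0 + \left(11 - 4\right)}{1 + U} = \frac{0 + 7}{1 + U} = \frac{7}{1 + U}$)
$G{\left(-1,0 \right)} T{\left(5,-2 \right)} = \left(-4\right) \left(-1\right) \frac{7}{1 + 5} = 4 \cdot \frac{7}{6} = \frac{14}{3}$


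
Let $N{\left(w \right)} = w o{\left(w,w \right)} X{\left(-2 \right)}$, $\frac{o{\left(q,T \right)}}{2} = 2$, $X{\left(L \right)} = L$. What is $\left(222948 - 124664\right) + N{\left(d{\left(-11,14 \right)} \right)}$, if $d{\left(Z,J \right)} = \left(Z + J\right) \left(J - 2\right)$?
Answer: $97996$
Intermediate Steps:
$d{\left(Z,J \right)} = \left(-2 + J\right) \left(J + Z\right)$ ($d{\left(Z,J \right)} = \left(J + Z\right) \left(-2 + J\right) = \left(-2 + J\right) \left(J + Z\right)$)
$o{\left(q,T \right)} = 4$ ($o{\left(q,T \right)} = 2 \cdot 2 = 4$)
$N{\left(w \right)} = - 8 w$ ($N{\left(w \right)} = w 4 \left(-2\right) = 4 w \left(-2\right) = - 8 w$)
$\left(222948 - 124664\right) + N{\left(d{\left(-11,14 \right)} \right)} = \left(222948 - 124664\right) - 8 \left(14^{2} - 28 - -22 + 14 \left(-11\right)\right) = 98284 - 8 \left(196 - 28 + 22 - 154\right) = 98284 - 288 = 97996$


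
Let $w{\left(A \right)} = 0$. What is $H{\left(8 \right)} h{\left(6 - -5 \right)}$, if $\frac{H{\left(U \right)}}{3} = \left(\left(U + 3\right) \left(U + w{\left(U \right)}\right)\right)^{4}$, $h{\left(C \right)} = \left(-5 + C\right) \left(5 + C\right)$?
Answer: $17271226368$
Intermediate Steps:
$H{\left(U \right)} = 3 U^{4} \left(3 + U\right)^{4}$ ($H{\left(U \right)} = 3 \left(\left(U + 3\right) \left(U + 0\right)\right)^{4} = 3 \left(\left(3 + U\right) U\right)^{4} = 3 \left(U \left(3 + U\right)\right)^{4} = 3 U^{4} \left(3 + U\right)^{4}$)
$H{\left(8 \right)} h{\left(6 - -5 \right)} = 3 \cdot 8^{4} \left(3 + 8\right)^{4} \left(-25 + \left(6 - -5\right)^{2}\right) = 3 \cdot 4096 \cdot 11^{4} \left(-25 + \left(6 + 5\right)^{2}\right) = 3 \cdot 4096 \cdot 14641 \left(-25 + 11^{2}\right) = 179908608 \left(-25 + 121\right) = 179908608 \cdot 96 = 17271226368$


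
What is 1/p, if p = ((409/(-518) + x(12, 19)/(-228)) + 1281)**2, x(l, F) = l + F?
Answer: 3487138704/5713992780175849 ≈ 6.1028e-7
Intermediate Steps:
x(l, F) = F + l
p = 5713992780175849/3487138704 (p = ((409/(-518) + (19 + 12)/(-228)) + 1281)**2 = ((409*(-1/518) + 31*(-1/228)) + 1281)**2 = ((-409/518 - 31/228) + 1281)**2 = (-54655/59052 + 1281)**2 = (75590957/59052)**2 = 5713992780175849/3487138704 ≈ 1.6386e+6)
1/p = 1/(5713992780175849/3487138704) = 3487138704/5713992780175849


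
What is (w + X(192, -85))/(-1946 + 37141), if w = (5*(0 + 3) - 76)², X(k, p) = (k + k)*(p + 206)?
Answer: 10037/7039 ≈ 1.4259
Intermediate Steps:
X(k, p) = 2*k*(206 + p) (X(k, p) = (2*k)*(206 + p) = 2*k*(206 + p))
w = 3721 (w = (5*3 - 76)² = (15 - 76)² = (-61)² = 3721)
(w + X(192, -85))/(-1946 + 37141) = (3721 + 2*192*(206 - 85))/(-1946 + 37141) = (3721 + 2*192*121)/35195 = (3721 + 46464)*(1/35195) = 50185*(1/35195) = 10037/7039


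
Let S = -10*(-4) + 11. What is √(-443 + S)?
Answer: 14*I*√2 ≈ 19.799*I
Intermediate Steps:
S = 51 (S = 40 + 11 = 51)
√(-443 + S) = √(-443 + 51) = √(-392) = 14*I*√2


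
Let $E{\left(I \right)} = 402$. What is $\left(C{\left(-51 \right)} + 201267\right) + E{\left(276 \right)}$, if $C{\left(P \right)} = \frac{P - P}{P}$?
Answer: $201669$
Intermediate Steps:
$C{\left(P \right)} = 0$ ($C{\left(P \right)} = \frac{0}{P} = 0$)
$\left(C{\left(-51 \right)} + 201267\right) + E{\left(276 \right)} = \left(0 + 201267\right) + 402 = 201267 + 402 = 201669$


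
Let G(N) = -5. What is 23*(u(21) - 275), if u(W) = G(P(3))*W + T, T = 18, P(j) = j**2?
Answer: -8326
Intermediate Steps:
u(W) = 18 - 5*W (u(W) = -5*W + 18 = 18 - 5*W)
23*(u(21) - 275) = 23*((18 - 5*21) - 275) = 23*((18 - 105) - 275) = 23*(-87 - 275) = 23*(-362) = -8326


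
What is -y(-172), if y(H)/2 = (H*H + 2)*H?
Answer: 10177584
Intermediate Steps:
y(H) = 2*H*(2 + H²) (y(H) = 2*((H*H + 2)*H) = 2*((H² + 2)*H) = 2*((2 + H²)*H) = 2*(H*(2 + H²)) = 2*H*(2 + H²))
-y(-172) = -2*(-172)*(2 + (-172)²) = -2*(-172)*(2 + 29584) = -2*(-172)*29586 = -1*(-10177584) = 10177584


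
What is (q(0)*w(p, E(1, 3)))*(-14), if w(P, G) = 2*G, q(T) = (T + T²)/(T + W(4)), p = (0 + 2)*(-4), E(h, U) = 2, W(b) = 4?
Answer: 0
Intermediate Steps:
p = -8 (p = 2*(-4) = -8)
q(T) = (T + T²)/(4 + T) (q(T) = (T + T²)/(T + 4) = (T + T²)/(4 + T))
(q(0)*w(p, E(1, 3)))*(-14) = ((0*(1 + 0)/(4 + 0))*(2*2))*(-14) = ((0*1/4)*4)*(-14) = ((0*(¼)*1)*4)*(-14) = (0*4)*(-14) = 0*(-14) = 0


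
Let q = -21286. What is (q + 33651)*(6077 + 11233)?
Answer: 214038150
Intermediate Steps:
(q + 33651)*(6077 + 11233) = (-21286 + 33651)*(6077 + 11233) = 12365*17310 = 214038150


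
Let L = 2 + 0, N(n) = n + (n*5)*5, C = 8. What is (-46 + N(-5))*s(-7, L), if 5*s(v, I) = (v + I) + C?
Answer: -528/5 ≈ -105.60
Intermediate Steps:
N(n) = 26*n (N(n) = n + (5*n)*5 = n + 25*n = 26*n)
L = 2
s(v, I) = 8/5 + I/5 + v/5 (s(v, I) = ((v + I) + 8)/5 = ((I + v) + 8)/5 = (8 + I + v)/5 = 8/5 + I/5 + v/5)
(-46 + N(-5))*s(-7, L) = (-46 + 26*(-5))*(8/5 + (⅕)*2 + (⅕)*(-7)) = (-46 - 130)*(8/5 + ⅖ - 7/5) = -176*⅗ = -528/5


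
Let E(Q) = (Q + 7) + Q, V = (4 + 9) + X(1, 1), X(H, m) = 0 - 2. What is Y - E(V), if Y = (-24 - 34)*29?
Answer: -1711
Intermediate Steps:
X(H, m) = -2
Y = -1682 (Y = -58*29 = -1682)
V = 11 (V = (4 + 9) - 2 = 13 - 2 = 11)
E(Q) = 7 + 2*Q (E(Q) = (7 + Q) + Q = 7 + 2*Q)
Y - E(V) = -1682 - (7 + 2*11) = -1682 - (7 + 22) = -1682 - 1*29 = -1682 - 29 = -1711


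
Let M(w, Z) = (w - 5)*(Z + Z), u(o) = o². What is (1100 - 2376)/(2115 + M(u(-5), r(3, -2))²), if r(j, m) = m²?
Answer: -1276/27715 ≈ -0.046040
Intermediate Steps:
M(w, Z) = 2*Z*(-5 + w) (M(w, Z) = (-5 + w)*(2*Z) = 2*Z*(-5 + w))
(1100 - 2376)/(2115 + M(u(-5), r(3, -2))²) = (1100 - 2376)/(2115 + (2*(-2)²*(-5 + (-5)²))²) = -1276/(2115 + (2*4*(-5 + 25))²) = -1276/(2115 + (2*4*20)²) = -1276/(2115 + 160²) = -1276/(2115 + 25600) = -1276/27715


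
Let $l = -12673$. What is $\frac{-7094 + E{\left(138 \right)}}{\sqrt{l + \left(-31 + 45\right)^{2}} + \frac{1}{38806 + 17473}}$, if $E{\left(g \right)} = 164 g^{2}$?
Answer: $\frac{87686115019}{19759362259079} - \frac{4934886867154301 i \sqrt{12477}}{19759362259079} \approx 0.0044377 - 27897.0 i$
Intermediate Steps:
$\frac{-7094 + E{\left(138 \right)}}{\sqrt{l + \left(-31 + 45\right)^{2}} + \frac{1}{38806 + 17473}} = \frac{-7094 + 164 \cdot 138^{2}}{\sqrt{-12673 + \left(-31 + 45\right)^{2}} + \frac{1}{38806 + 17473}} = \frac{-7094 + 164 \cdot 19044}{\sqrt{-12673 + 14^{2}} + \frac{1}{56279}} = \frac{-7094 + 3123216}{\sqrt{-12673 + 196} + \frac{1}{56279}} = \frac{3116122}{\sqrt{-12477} + \frac{1}{56279}} = \frac{3116122}{i \sqrt{12477} + \frac{1}{56279}} = \frac{3116122}{\frac{1}{56279} + i \sqrt{12477}}$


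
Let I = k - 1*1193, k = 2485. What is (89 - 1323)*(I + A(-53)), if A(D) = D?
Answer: -1528926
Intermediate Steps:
I = 1292 (I = 2485 - 1*1193 = 2485 - 1193 = 1292)
(89 - 1323)*(I + A(-53)) = (89 - 1323)*(1292 - 53) = -1234*1239 = -1528926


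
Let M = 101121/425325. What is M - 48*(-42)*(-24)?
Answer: -6859607893/141775 ≈ -48384.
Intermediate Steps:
M = 33707/141775 (M = 101121*(1/425325) = 33707/141775 ≈ 0.23775)
M - 48*(-42)*(-24) = 33707/141775 - 48*(-42)*(-24) = 33707/141775 - (-2016)*(-24) = 33707/141775 - 1*48384 = 33707/141775 - 48384 = -6859607893/141775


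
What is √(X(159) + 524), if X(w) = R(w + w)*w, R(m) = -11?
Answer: 35*I ≈ 35.0*I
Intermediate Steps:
X(w) = -11*w
√(X(159) + 524) = √(-11*159 + 524) = √(-1749 + 524) = √(-1225) = 35*I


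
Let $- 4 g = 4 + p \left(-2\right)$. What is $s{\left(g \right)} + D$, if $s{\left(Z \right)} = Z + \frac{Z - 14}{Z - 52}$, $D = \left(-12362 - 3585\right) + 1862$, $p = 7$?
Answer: $- \frac{2788289}{198} \approx -14082.0$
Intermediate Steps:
$D = -14085$ ($D = -15947 + 1862 = -14085$)
$g = \frac{5}{2}$ ($g = - \frac{4 + 7 \left(-2\right)}{4} = - \frac{4 - 14}{4} = \left(- \frac{1}{4}\right) \left(-10\right) = \frac{5}{2} \approx 2.5$)
$s{\left(Z \right)} = Z + \frac{-14 + Z}{-52 + Z}$
$s{\left(g \right)} + D = \frac{-14 + \left(\frac{5}{2}\right)^{2} - \frac{255}{2}}{-52 + \frac{5}{2}} - 14085 = \frac{-14 + \frac{25}{4} - \frac{255}{2}}{- \frac{99}{2}} - 14085 = \left(- \frac{2}{99}\right) \left(- \frac{541}{4}\right) - 14085 = \frac{541}{198} - 14085 = - \frac{2788289}{198}$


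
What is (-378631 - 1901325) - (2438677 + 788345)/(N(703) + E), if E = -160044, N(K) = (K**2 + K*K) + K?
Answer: -630087435878/276359 ≈ -2.2800e+6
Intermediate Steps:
N(K) = K + 2*K**2 (N(K) = (K**2 + K**2) + K = 2*K**2 + K = K + 2*K**2)
(-378631 - 1901325) - (2438677 + 788345)/(N(703) + E) = (-378631 - 1901325) - (2438677 + 788345)/(703*(1 + 2*703) - 160044) = -2279956 - 3227022/(703*(1 + 1406) - 160044) = -2279956 - 3227022/(703*1407 - 160044) = -2279956 - 3227022/(989121 - 160044) = -2279956 - 3227022/829077 = -2279956 - 1*1075674/276359 = -2279956 - 1075674/276359 = -630087435878/276359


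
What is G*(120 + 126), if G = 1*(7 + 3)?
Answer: 2460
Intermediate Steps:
G = 10 (G = 1*10 = 10)
G*(120 + 126) = 10*(120 + 126) = 10*246 = 2460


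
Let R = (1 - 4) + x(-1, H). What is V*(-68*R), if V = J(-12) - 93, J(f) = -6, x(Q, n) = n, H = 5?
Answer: 13464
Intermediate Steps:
R = 2 (R = (1 - 4) + 5 = -3 + 5 = 2)
V = -99 (V = -6 - 93 = -99)
V*(-68*R) = -(-6732)*2 = -99*(-136) = 13464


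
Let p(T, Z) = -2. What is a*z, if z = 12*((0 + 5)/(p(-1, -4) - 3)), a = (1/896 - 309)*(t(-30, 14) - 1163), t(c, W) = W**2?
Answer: -803179563/224 ≈ -3.5856e+6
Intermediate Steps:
a = 267726521/896 (a = (1/896 - 309)*(14**2 - 1163) = (1/896 - 309)*(196 - 1163) = -276863/896*(-967) = 267726521/896 ≈ 2.9880e+5)
z = -12 (z = 12*((0 + 5)/(-2 - 3)) = 12*(5/(-5)) = 12*(5*(-1/5)) = 12*(-1) = -12)
a*z = (267726521/896)*(-12) = -803179563/224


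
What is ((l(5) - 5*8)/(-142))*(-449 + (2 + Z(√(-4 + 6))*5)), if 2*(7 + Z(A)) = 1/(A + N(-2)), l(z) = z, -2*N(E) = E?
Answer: -33915/284 + 175*√2/284 ≈ -118.55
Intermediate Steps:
N(E) = -E/2
Z(A) = -7 + 1/(2*(1 + A)) (Z(A) = -7 + 1/(2*(A - ½*(-2))) = -7 + 1/(2*(A + 1)) = -7 + 1/(2*(1 + A)))
((l(5) - 5*8)/(-142))*(-449 + (2 + Z(√(-4 + 6))*5)) = ((5 - 5*8)/(-142))*(-449 + (2 + ((-13 - 14*√(-4 + 6))/(2*(1 + √(-4 + 6))))*5)) = ((5 - 40)*(-1/142))*(-449 + (2 + ((-13 - 14*√2)/(2*(1 + √2)))*5)) = (-35*(-1/142))*(-449 + (2 + 5*(-13 - 14*√2)/(2*(1 + √2)))) = 35*(-447 + 5*(-13 - 14*√2)/(2*(1 + √2)))/142 = -15645/142 + 175*(-13 - 14*√2)/(284*(1 + √2))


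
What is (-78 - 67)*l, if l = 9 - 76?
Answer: 9715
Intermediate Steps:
l = -67
(-78 - 67)*l = (-78 - 67)*(-67) = -145*(-67) = 9715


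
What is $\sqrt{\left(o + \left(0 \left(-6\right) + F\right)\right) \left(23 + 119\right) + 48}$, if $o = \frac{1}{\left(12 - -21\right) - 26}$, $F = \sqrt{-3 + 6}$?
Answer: $\frac{\sqrt{3346 + 6958 \sqrt{3}}}{7} \approx 17.727$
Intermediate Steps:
$F = \sqrt{3} \approx 1.732$
$o = \frac{1}{7}$ ($o = \frac{1}{\left(12 + 21\right) - 26} = \frac{1}{33 - 26} = \frac{1}{7} \approx 0.14286$)
$\sqrt{\left(o + \left(0 \left(-6\right) + F\right)\right) \left(23 + 119\right) + 48} = \sqrt{\left(\frac{1}{7} + \left(0 \left(-6\right) + \sqrt{3}\right)\right) \left(23 + 119\right) + 48} = \sqrt{\left(\frac{1}{7} + \left(0 + \sqrt{3}\right)\right) 142 + 48} = \sqrt{\left(\frac{1}{7} + \sqrt{3}\right) 142 + 48} = \sqrt{\left(\frac{142}{7} + 142 \sqrt{3}\right) + 48} = \sqrt{\frac{478}{7} + 142 \sqrt{3}}$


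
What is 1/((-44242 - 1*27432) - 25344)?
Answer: -1/97018 ≈ -1.0307e-5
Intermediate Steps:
1/((-44242 - 1*27432) - 25344) = 1/((-44242 - 27432) - 25344) = 1/(-71674 - 25344) = 1/(-97018) = -1/97018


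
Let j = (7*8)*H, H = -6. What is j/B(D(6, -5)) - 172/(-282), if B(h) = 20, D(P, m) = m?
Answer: -11414/705 ≈ -16.190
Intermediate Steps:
j = -336 (j = (7*8)*(-6) = 56*(-6) = -336)
j/B(D(6, -5)) - 172/(-282) = -336/20 - 172/(-282) = -336*1/20 - 172*(-1/282) = -84/5 + 86/141 = -11414/705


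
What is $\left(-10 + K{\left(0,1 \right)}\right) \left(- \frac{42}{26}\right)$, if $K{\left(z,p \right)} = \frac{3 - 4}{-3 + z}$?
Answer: $\frac{203}{13} \approx 15.615$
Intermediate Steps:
$K{\left(z,p \right)} = - \frac{1}{-3 + z}$
$\left(-10 + K{\left(0,1 \right)}\right) \left(- \frac{42}{26}\right) = \left(-10 - \frac{1}{-3 + 0}\right) \left(- \frac{42}{26}\right) = \left(-10 - \frac{1}{-3}\right) \left(\left(-42\right) \frac{1}{26}\right) = \left(-10 - - \frac{1}{3}\right) \left(- \frac{21}{13}\right) = \left(-10 + \frac{1}{3}\right) \left(- \frac{21}{13}\right) = \left(- \frac{29}{3}\right) \left(- \frac{21}{13}\right) = \frac{203}{13}$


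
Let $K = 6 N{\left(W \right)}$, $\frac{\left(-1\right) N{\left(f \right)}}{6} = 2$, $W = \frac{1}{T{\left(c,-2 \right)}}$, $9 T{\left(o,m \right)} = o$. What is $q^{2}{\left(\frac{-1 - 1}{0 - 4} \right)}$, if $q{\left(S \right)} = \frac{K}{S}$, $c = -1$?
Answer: $20736$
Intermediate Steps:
$T{\left(o,m \right)} = \frac{o}{9}$
$W = -9$ ($W = \frac{1}{\frac{1}{9} \left(-1\right)} = \frac{1}{- \frac{1}{9}} = -9$)
$N{\left(f \right)} = -12$ ($N{\left(f \right)} = \left(-6\right) 2 = -12$)
$K = -72$ ($K = 6 \left(-12\right) = -72$)
$q{\left(S \right)} = - \frac{72}{S}$
$q^{2}{\left(\frac{-1 - 1}{0 - 4} \right)} = \left(- \frac{72}{\left(-1 - 1\right) \frac{1}{0 - 4}}\right)^{2} = \left(- \frac{72}{\left(-2\right) \frac{1}{-4}}\right)^{2} = \left(- \frac{72}{\left(-2\right) \left(- \frac{1}{4}\right)}\right)^{2} = \left(- 72 \frac{1}{\frac{1}{2}}\right)^{2} = \left(\left(-72\right) 2\right)^{2} = \left(-144\right)^{2} = 20736$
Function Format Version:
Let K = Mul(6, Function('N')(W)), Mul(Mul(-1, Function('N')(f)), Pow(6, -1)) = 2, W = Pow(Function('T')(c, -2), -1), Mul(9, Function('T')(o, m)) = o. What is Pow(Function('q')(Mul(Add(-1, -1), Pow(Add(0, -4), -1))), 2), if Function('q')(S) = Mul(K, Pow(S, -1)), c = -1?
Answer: 20736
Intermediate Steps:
Function('T')(o, m) = Mul(Rational(1, 9), o)
W = -9 (W = Pow(Mul(Rational(1, 9), -1), -1) = Pow(Rational(-1, 9), -1) = -9)
Function('N')(f) = -12 (Function('N')(f) = Mul(-6, 2) = -12)
K = -72 (K = Mul(6, -12) = -72)
Function('q')(S) = Mul(-72, Pow(S, -1))
Pow(Function('q')(Mul(Add(-1, -1), Pow(Add(0, -4), -1))), 2) = Pow(Mul(-72, Pow(Mul(Add(-1, -1), Pow(Add(0, -4), -1)), -1)), 2) = Pow(Mul(-72, Pow(Mul(-2, Pow(-4, -1)), -1)), 2) = Pow(Mul(-72, Pow(Mul(-2, Rational(-1, 4)), -1)), 2) = Pow(Mul(-72, Pow(Rational(1, 2), -1)), 2) = Pow(Mul(-72, 2), 2) = Pow(-144, 2) = 20736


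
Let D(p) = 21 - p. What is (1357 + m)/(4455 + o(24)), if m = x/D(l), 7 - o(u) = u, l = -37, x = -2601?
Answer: 76105/257404 ≈ 0.29566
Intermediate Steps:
o(u) = 7 - u
m = -2601/58 (m = -2601/(21 - 1*(-37)) = -2601/(21 + 37) = -2601/58 ≈ -44.845)
(1357 + m)/(4455 + o(24)) = (1357 - 2601/58)/(4455 + (7 - 1*24)) = 76105/(58*(4455 + (7 - 24))) = 76105/(58*(4455 - 17)) = (76105/58)/4438 = (76105/58)*(1/4438) = 76105/257404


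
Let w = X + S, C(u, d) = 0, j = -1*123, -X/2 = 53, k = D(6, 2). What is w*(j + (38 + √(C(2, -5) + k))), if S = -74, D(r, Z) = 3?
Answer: 15300 - 180*√3 ≈ 14988.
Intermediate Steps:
k = 3
X = -106 (X = -2*53 = -106)
j = -123
w = -180 (w = -106 - 74 = -180)
w*(j + (38 + √(C(2, -5) + k))) = -180*(-123 + (38 + √(0 + 3))) = -180*(-123 + (38 + √3)) = -180*(-85 + √3) = 15300 - 180*√3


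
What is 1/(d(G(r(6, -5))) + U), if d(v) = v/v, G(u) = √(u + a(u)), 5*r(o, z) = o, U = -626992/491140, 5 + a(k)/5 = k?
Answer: -122785/33963 ≈ -3.6153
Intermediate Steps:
a(k) = -25 + 5*k
U = -156748/122785 (U = -626992*1/491140 = -156748/122785 ≈ -1.2766)
r(o, z) = o/5
G(u) = √(-25 + 6*u) (G(u) = √(u + (-25 + 5*u)) = √(-25 + 6*u))
d(v) = 1
1/(d(G(r(6, -5))) + U) = 1/(1 - 156748/122785) = 1/(-33963/122785) = -122785/33963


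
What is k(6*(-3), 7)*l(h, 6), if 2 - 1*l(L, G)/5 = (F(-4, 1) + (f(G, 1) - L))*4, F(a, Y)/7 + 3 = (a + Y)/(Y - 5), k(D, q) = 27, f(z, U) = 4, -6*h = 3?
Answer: 6345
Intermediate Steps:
h = -½ (h = -⅙*3 = -½ ≈ -0.50000)
F(a, Y) = -21 + 7*(Y + a)/(-5 + Y) (F(a, Y) = -21 + 7*((a + Y)/(Y - 5)) = -21 + 7*((Y + a)/(-5 + Y)) = -21 + 7*(Y + a)/(-5 + Y))
l(L, G) = 245 + 20*L (l(L, G) = 10 - 5*(7*(15 - 4 - 2*1)/(-5 + 1) + (4 - L))*4 = 10 - 5*(7*(15 - 4 - 2)/(-4) + (4 - L))*4 = 10 - 5*(7*(-¼)*9 + (4 - L))*4 = 10 - 5*(-63/4 + (4 - L))*4 = 10 - 5*(-47/4 - L)*4 = 10 - 5*(-47 - 4*L) = 10 + (235 + 20*L) = 245 + 20*L)
k(6*(-3), 7)*l(h, 6) = 27*(245 + 20*(-½)) = 27*(245 - 10) = 27*235 = 6345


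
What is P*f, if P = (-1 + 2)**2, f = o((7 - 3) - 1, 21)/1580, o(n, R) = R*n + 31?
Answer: 47/790 ≈ 0.059494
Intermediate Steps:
o(n, R) = 31 + R*n
f = 47/790 (f = (31 + 21*((7 - 3) - 1))/1580 = (31 + 21*(4 - 1))*(1/1580) = (31 + 21*3)*(1/1580) = (31 + 63)*(1/1580) = 94*(1/1580) = 47/790 ≈ 0.059494)
P = 1 (P = 1**2 = 1)
P*f = 1*(47/790) = 47/790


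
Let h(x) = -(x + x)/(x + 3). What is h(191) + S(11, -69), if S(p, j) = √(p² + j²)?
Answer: -191/97 + √4882 ≈ 67.902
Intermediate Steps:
S(p, j) = √(j² + p²)
h(x) = -2*x/(3 + x)
h(191) + S(11, -69) = -2*191/(3 + 191) + √((-69)² + 11²) = -2*191/194 + √(4761 + 121) = -2*191*1/194 + √4882 = -191/97 + √4882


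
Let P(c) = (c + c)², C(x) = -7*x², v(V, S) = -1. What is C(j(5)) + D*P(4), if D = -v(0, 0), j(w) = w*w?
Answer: -4311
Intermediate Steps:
j(w) = w²
P(c) = 4*c² (P(c) = (2*c)² = 4*c²)
D = 1 (D = -1*(-1) = 1)
C(j(5)) + D*P(4) = -7*(5²)² + 1*(4*4²) = -7*25² + 1*(4*16) = -7*625 + 1*64 = -4375 + 64 = -4311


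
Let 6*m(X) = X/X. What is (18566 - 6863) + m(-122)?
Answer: 70219/6 ≈ 11703.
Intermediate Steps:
m(X) = ⅙ (m(X) = (X/X)/6 = (⅙)*1 = ⅙)
(18566 - 6863) + m(-122) = (18566 - 6863) + ⅙ = 11703 + ⅙ = 70219/6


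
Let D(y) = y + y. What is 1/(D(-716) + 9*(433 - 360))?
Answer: -1/775 ≈ -0.0012903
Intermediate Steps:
D(y) = 2*y
1/(D(-716) + 9*(433 - 360)) = 1/(2*(-716) + 9*(433 - 360)) = 1/(-1432 + 9*73) = 1/(-1432 + 657) = 1/(-775) = -1/775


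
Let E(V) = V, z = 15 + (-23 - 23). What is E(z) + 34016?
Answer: 33985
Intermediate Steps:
z = -31 (z = 15 - 46 = -31)
E(z) + 34016 = -31 + 34016 = 33985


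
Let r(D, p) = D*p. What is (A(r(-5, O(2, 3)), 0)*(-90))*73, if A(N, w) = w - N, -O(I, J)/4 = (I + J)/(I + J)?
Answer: 131400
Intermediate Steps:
O(I, J) = -4 (O(I, J) = -4*(I + J)/(I + J) = -4*1 = -4)
(A(r(-5, O(2, 3)), 0)*(-90))*73 = ((0 - (-5)*(-4))*(-90))*73 = ((0 - 1*20)*(-90))*73 = ((0 - 20)*(-90))*73 = -20*(-90)*73 = 1800*73 = 131400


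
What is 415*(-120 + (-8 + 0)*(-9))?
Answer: -19920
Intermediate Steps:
415*(-120 + (-8 + 0)*(-9)) = 415*(-120 - 8*(-9)) = 415*(-120 + 72) = 415*(-48) = -19920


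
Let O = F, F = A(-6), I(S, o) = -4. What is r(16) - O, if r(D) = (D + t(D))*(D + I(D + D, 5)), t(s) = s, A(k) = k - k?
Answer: 384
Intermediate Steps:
A(k) = 0
F = 0
O = 0
r(D) = 2*D*(-4 + D) (r(D) = (D + D)*(D - 4) = (2*D)*(-4 + D) = 2*D*(-4 + D))
r(16) - O = 2*16*(-4 + 16) - 1*0 = 2*16*12 + 0 = 384 + 0 = 384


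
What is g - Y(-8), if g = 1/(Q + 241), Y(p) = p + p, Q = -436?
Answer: 3119/195 ≈ 15.995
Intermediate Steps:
Y(p) = 2*p
g = -1/195 (g = 1/(-436 + 241) = 1/(-195) = -1/195 ≈ -0.0051282)
g - Y(-8) = -1/195 - 2*(-8) = -1/195 - 1*(-16) = -1/195 + 16 = 3119/195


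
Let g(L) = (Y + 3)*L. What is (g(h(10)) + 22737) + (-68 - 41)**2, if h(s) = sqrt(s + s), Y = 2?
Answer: 34618 + 10*sqrt(5) ≈ 34640.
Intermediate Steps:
h(s) = sqrt(2)*sqrt(s) (h(s) = sqrt(2*s) = sqrt(2)*sqrt(s))
g(L) = 5*L (g(L) = (2 + 3)*L = 5*L)
(g(h(10)) + 22737) + (-68 - 41)**2 = (5*(sqrt(2)*sqrt(10)) + 22737) + (-68 - 41)**2 = (5*(2*sqrt(5)) + 22737) + (-109)**2 = (10*sqrt(5) + 22737) + 11881 = (22737 + 10*sqrt(5)) + 11881 = 34618 + 10*sqrt(5)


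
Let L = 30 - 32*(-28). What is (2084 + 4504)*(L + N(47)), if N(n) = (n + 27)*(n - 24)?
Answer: 17313264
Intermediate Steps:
L = 926 (L = 30 + 896 = 926)
N(n) = (-24 + n)*(27 + n) (N(n) = (27 + n)*(-24 + n) = (-24 + n)*(27 + n))
(2084 + 4504)*(L + N(47)) = (2084 + 4504)*(926 + (-648 + 47² + 3*47)) = 6588*(926 + (-648 + 2209 + 141)) = 6588*(926 + 1702) = 6588*2628 = 17313264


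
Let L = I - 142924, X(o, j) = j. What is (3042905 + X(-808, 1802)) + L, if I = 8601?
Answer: 2910384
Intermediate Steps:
L = -134323 (L = 8601 - 142924 = -134323)
(3042905 + X(-808, 1802)) + L = (3042905 + 1802) - 134323 = 3044707 - 134323 = 2910384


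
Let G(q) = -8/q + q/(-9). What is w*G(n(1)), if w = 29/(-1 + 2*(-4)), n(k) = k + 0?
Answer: 2117/81 ≈ 26.136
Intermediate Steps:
n(k) = k
w = -29/9 (w = 29/(-1 - 8) = 29/(-9) = 29*(-⅑) = -29/9 ≈ -3.2222)
G(q) = -8/q - q/9 (G(q) = -8/q + q*(-⅑) = -8/q - q/9)
w*G(n(1)) = -29*(-8/1 - ⅑*1)/9 = -29*(-8*1 - ⅑)/9 = -29*(-8 - ⅑)/9 = -29/9*(-73/9) = 2117/81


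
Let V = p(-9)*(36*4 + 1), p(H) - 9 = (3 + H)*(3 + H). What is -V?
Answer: -6525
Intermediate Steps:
p(H) = 9 + (3 + H)² (p(H) = 9 + (3 + H)*(3 + H) = 9 + (3 + H)²)
V = 6525 (V = (9 + (3 - 9)²)*(36*4 + 1) = (9 + (-6)²)*(144 + 1) = (9 + 36)*145 = 45*145 = 6525)
-V = -1*6525 = -6525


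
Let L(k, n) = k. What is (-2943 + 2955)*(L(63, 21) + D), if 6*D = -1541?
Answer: -2326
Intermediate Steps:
D = -1541/6 (D = (⅙)*(-1541) = -1541/6 ≈ -256.83)
(-2943 + 2955)*(L(63, 21) + D) = (-2943 + 2955)*(63 - 1541/6) = 12*(-1163/6) = -2326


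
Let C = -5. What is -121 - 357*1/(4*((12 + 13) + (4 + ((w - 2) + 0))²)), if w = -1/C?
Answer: -369989/2984 ≈ -123.99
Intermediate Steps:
w = ⅕ (w = -1/(-5) = -1*(-⅕) = ⅕ ≈ 0.20000)
-121 - 357*1/(4*((12 + 13) + (4 + ((w - 2) + 0))²)) = -121 - 357*1/(4*((12 + 13) + (4 + ((⅕ - 2) + 0))²)) = -121 - 357*1/(4*(25 + (4 + (-9/5 + 0))²)) = -121 - 357*1/(4*(25 + (4 - 9/5)²)) = -121 - 357*1/(4*(25 + (11/5)²)) = -121 - 357*1/(4*(25 + 121/25)) = -121 - 357/(4*(746/25)) = -121 - 357/2984/25 = -121 - 357*25/2984 = -121 - 8925/2984 = -369989/2984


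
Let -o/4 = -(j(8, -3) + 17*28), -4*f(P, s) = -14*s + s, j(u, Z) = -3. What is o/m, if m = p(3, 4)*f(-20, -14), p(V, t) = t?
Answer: -946/91 ≈ -10.396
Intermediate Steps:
f(P, s) = 13*s/4 (f(P, s) = -(-14*s + s)/4 = -(-13)*s/4 = 13*s/4)
m = -182 (m = 4*((13/4)*(-14)) = 4*(-91/2) = -182)
o = 1892 (o = -(-4)*(-3 + 17*28) = -(-4)*(-3 + 476) = -(-4)*473 = -4*(-473) = 1892)
o/m = 1892/(-182) = 1892*(-1/182) = -946/91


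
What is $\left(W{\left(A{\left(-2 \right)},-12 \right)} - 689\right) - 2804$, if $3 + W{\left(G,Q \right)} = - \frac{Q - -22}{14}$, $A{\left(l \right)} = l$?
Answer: $- \frac{24477}{7} \approx -3496.7$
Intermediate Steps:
$W{\left(G,Q \right)} = - \frac{32}{7} - \frac{Q}{14}$ ($W{\left(G,Q \right)} = -3 - \frac{Q - -22}{14} = -3 - \left(Q + 22\right) \frac{1}{14} = -3 - \left(22 + Q\right) \frac{1}{14} = -3 - \left(\frac{11}{7} + \frac{Q}{14}\right) = - \frac{32}{7} - \frac{Q}{14}$)
$\left(W{\left(A{\left(-2 \right)},-12 \right)} - 689\right) - 2804 = \left(\left(- \frac{32}{7} - - \frac{6}{7}\right) - 689\right) - 2804 = \left(\left(- \frac{32}{7} + \frac{6}{7}\right) - 689\right) - 2804 = \left(- \frac{26}{7} - 689\right) - 2804 = - \frac{4849}{7} - 2804 = - \frac{24477}{7}$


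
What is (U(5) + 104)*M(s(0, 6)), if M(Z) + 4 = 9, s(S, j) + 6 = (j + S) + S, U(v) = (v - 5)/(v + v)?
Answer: 520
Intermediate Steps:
U(v) = (-5 + v)/(2*v) (U(v) = (-5 + v)/((2*v)) = (-5 + v)*(1/(2*v)) = (-5 + v)/(2*v))
s(S, j) = -6 + j + 2*S (s(S, j) = -6 + ((j + S) + S) = -6 + ((S + j) + S) = -6 + (j + 2*S) = -6 + j + 2*S)
M(Z) = 5 (M(Z) = -4 + 9 = 5)
(U(5) + 104)*M(s(0, 6)) = ((½)*(-5 + 5)/5 + 104)*5 = ((½)*(⅕)*0 + 104)*5 = (0 + 104)*5 = 104*5 = 520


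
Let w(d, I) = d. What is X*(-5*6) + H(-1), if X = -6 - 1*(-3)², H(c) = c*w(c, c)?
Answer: 451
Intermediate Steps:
H(c) = c² (H(c) = c*c = c²)
X = -15 (X = -6 - 1*9 = -6 - 9 = -15)
X*(-5*6) + H(-1) = -(-75)*6 + (-1)² = -15*(-30) + 1 = 450 + 1 = 451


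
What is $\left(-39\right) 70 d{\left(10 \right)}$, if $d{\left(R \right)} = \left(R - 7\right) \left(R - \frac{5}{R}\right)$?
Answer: $-77805$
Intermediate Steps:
$d{\left(R \right)} = \left(-7 + R\right) \left(R - \frac{5}{R}\right)$
$\left(-39\right) 70 d{\left(10 \right)} = \left(-39\right) 70 \left(-5 + 10^{2} - 70 + \frac{35}{10}\right) = - 2730 \left(-5 + 100 - 70 + 35 \cdot \frac{1}{10}\right) = - 2730 \left(-5 + 100 - 70 + \frac{7}{2}\right) = \left(-2730\right) \frac{57}{2} = -77805$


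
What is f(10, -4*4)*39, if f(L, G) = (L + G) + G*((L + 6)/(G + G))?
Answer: 78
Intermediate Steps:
f(L, G) = 3 + G + 3*L/2 (f(L, G) = (G + L) + G*((6 + L)/((2*G))) = (G + L) + G*((6 + L)*(1/(2*G))) = (G + L) + G*((6 + L)/(2*G)) = (G + L) + (3 + L/2) = 3 + G + 3*L/2)
f(10, -4*4)*39 = (3 - 4*4 + (3/2)*10)*39 = (3 - 16 + 15)*39 = 2*39 = 78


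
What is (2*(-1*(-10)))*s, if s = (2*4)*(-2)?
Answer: -320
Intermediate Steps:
s = -16 (s = 8*(-2) = -16)
(2*(-1*(-10)))*s = (2*(-1*(-10)))*(-16) = (2*10)*(-16) = 20*(-16) = -320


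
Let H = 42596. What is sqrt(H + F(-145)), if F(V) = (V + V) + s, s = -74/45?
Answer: 4*sqrt(594905)/15 ≈ 205.68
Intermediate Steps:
s = -74/45 (s = -74*1/45 = -74/45 ≈ -1.6444)
F(V) = -74/45 + 2*V (F(V) = (V + V) - 74/45 = 2*V - 74/45 = -74/45 + 2*V)
sqrt(H + F(-145)) = sqrt(42596 + (-74/45 + 2*(-145))) = sqrt(42596 + (-74/45 - 290)) = sqrt(42596 - 13124/45) = sqrt(1903696/45) = 4*sqrt(594905)/15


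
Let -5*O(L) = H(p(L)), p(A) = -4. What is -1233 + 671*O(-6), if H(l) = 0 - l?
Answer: -8849/5 ≈ -1769.8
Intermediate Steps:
H(l) = -l
O(L) = -⅘ (O(L) = -(-1)*(-4)/5 = -⅕*4 = -⅘)
-1233 + 671*O(-6) = -1233 + 671*(-⅘) = -1233 - 2684/5 = -8849/5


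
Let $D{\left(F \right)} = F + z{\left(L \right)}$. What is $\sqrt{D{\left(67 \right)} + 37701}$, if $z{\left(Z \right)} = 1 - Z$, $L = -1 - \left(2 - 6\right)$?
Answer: $\sqrt{37766} \approx 194.33$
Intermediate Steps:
$L = 3$ ($L = -1 - \left(2 - 6\right) = -1 - -4 = -1 + 4 = 3$)
$D{\left(F \right)} = -2 + F$ ($D{\left(F \right)} = F + \left(1 - 3\right) = F - 2 = -2 + F$)
$\sqrt{D{\left(67 \right)} + 37701} = \sqrt{\left(-2 + 67\right) + 37701} = \sqrt{65 + 37701} = \sqrt{37766}$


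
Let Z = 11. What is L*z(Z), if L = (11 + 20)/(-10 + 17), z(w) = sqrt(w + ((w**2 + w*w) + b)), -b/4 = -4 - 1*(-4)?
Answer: 31*sqrt(253)/7 ≈ 70.441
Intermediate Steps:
b = 0 (b = -4*(-4 - 1*(-4)) = -4*(-4 + 4) = -4*0 = 0)
z(w) = sqrt(w + 2*w**2) (z(w) = sqrt(w + ((w**2 + w*w) + 0)) = sqrt(w + ((w**2 + w**2) + 0)) = sqrt(w + (2*w**2 + 0)) = sqrt(w + 2*w**2))
L = 31/7 ≈ 4.4286
L*z(Z) = 31*sqrt(11*(1 + 2*11))/7 = 31*sqrt(11*(1 + 22))/7 = 31*sqrt(11*23)/7 = 31*sqrt(253)/7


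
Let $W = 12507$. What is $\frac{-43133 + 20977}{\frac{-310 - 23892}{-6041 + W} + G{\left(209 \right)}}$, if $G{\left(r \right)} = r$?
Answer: $- \frac{17907587}{165899} \approx -107.94$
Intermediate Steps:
$\frac{-43133 + 20977}{\frac{-310 - 23892}{-6041 + W} + G{\left(209 \right)}} = \frac{-43133 + 20977}{\frac{-310 - 23892}{-6041 + 12507} + 209} = - \frac{22156}{- \frac{24202}{6466} + 209} = - \frac{22156}{\left(-24202\right) \frac{1}{6466} + 209} = - \frac{22156}{- \frac{12101}{3233} + 209} = - \frac{22156}{\frac{663596}{3233}} = \left(-22156\right) \frac{3233}{663596} = - \frac{17907587}{165899}$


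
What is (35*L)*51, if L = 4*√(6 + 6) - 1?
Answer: -1785 + 14280*√3 ≈ 22949.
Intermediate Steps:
L = -1 + 8*√3 (L = 4*√12 - 1 = 4*(2*√3) - 1 = 8*√3 - 1 = -1 + 8*√3 ≈ 12.856)
(35*L)*51 = (35*(-1 + 8*√3))*51 = (-35 + 280*√3)*51 = -1785 + 14280*√3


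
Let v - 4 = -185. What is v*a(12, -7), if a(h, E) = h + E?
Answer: -905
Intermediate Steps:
a(h, E) = E + h
v = -181 (v = 4 - 185 = -181)
v*a(12, -7) = -181*(-7 + 12) = -181*5 = -905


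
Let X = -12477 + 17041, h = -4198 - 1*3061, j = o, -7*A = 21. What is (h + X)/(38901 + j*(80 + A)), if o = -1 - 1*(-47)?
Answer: -2695/42443 ≈ -0.063497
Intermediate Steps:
o = 46 (o = -1 + 47 = 46)
A = -3 (A = -⅐*21 = -3)
j = 46
h = -7259 (h = -4198 - 3061 = -7259)
X = 4564
(h + X)/(38901 + j*(80 + A)) = (-7259 + 4564)/(38901 + 46*(80 - 3)) = -2695/(38901 + 46*77) = -2695/(38901 + 3542) = -2695/42443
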